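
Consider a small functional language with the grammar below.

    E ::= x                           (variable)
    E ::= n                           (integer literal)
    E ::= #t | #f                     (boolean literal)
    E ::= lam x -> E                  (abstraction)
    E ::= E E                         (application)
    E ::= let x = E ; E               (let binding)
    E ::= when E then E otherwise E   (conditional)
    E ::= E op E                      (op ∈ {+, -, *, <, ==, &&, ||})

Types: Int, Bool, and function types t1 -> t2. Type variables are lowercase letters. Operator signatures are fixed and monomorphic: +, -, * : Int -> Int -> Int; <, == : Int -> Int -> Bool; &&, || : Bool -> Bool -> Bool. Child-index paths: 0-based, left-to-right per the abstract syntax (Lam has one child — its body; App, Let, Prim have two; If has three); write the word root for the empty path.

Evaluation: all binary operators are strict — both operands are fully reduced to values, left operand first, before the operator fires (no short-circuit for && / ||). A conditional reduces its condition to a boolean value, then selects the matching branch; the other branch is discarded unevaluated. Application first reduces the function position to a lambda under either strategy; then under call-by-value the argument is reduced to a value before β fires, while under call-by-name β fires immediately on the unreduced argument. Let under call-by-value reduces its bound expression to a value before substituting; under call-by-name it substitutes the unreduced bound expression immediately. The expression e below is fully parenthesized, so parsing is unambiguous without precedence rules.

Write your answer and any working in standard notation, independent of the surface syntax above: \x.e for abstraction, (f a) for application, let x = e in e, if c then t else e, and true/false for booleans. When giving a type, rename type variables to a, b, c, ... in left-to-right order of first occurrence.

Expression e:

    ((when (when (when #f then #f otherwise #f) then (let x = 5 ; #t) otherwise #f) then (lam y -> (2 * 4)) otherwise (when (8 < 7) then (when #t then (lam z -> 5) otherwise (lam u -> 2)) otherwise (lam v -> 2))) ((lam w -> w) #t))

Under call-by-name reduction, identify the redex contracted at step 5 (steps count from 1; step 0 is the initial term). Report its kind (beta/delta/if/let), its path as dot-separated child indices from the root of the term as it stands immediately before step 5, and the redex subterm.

Answer: if at 0 : (if false then (if true then (\z.5) else (\u.2)) else (\v.2))

Derivation:
step 0: ((if (if (if false then false else false) then (let x = 5 in true) else false) then (\y.(2 * 4)) else (if (8 < 7) then (if true then (\z.5) else (\u.2)) else (\v.2))) ((\w.w) true))
step 1: [if@0.0.0] ((if (if false then (let x = 5 in true) else false) then (\y.(2 * 4)) else (if (8 < 7) then (if true then (\z.5) else (\u.2)) else (\v.2))) ((\w.w) true))
step 2: [if@0.0] ((if false then (\y.(2 * 4)) else (if (8 < 7) then (if true then (\z.5) else (\u.2)) else (\v.2))) ((\w.w) true))
step 3: [if@0] ((if (8 < 7) then (if true then (\z.5) else (\u.2)) else (\v.2)) ((\w.w) true))
step 4: [delta@0.0] ((if false then (if true then (\z.5) else (\u.2)) else (\v.2)) ((\w.w) true))
step 5: [if@0] ((\v.2) ((\w.w) true))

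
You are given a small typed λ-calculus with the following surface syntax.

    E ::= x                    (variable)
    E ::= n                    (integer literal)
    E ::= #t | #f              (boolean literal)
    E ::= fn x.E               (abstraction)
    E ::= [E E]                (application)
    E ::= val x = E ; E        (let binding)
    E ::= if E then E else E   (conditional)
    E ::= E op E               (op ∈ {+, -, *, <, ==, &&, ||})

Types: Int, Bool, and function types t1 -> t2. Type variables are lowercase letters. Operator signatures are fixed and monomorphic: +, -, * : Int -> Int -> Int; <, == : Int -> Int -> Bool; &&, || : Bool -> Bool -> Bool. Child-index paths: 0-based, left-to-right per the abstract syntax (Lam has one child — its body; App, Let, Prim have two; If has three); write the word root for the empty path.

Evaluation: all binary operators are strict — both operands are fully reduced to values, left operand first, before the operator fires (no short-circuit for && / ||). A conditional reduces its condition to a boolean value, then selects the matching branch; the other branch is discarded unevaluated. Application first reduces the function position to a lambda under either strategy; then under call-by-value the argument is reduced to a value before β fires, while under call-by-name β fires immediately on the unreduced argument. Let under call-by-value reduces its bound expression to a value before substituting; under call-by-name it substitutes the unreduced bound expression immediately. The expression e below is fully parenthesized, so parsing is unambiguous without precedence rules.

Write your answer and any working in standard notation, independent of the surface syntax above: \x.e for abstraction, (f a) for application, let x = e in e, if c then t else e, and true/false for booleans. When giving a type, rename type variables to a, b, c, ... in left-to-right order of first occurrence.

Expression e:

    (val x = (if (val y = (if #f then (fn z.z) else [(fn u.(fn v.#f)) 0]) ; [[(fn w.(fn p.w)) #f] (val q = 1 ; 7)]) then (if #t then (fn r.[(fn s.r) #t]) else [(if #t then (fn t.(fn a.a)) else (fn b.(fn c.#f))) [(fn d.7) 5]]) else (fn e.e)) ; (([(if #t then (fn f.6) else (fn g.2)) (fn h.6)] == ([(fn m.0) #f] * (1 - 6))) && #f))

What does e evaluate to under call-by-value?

Trace:
step 0: (let x = (if (let y = (if false then (\z.z) else ((\u.(\v.false)) 0)) in (((\w.(\p.w)) false) (let q = 1 in 7))) then (if true then (\r.((\s.r) true)) else ((if true then (\t.(\a.a)) else (\b.(\c.false))) ((\d.7) 5))) else (\e.e)) in ((((if true then (\f.6) else (\g.2)) (\h.6)) == (((\m.0) false) * (1 - 6))) && false))
step 1: [if@0.0.0] (let x = (if (let y = ((\u.(\v.false)) 0) in (((\w.(\p.w)) false) (let q = 1 in 7))) then (if true then (\r.((\s.r) true)) else ((if true then (\t.(\a.a)) else (\b.(\c.false))) ((\d.7) 5))) else (\e.e)) in ((((if true then (\f.6) else (\g.2)) (\h.6)) == (((\m.0) false) * (1 - 6))) && false))
step 2: [beta@0.0.0] (let x = (if (let y = (\v.false) in (((\w.(\p.w)) false) (let q = 1 in 7))) then (if true then (\r.((\s.r) true)) else ((if true then (\t.(\a.a)) else (\b.(\c.false))) ((\d.7) 5))) else (\e.e)) in ((((if true then (\f.6) else (\g.2)) (\h.6)) == (((\m.0) false) * (1 - 6))) && false))
step 3: [let@0.0] (let x = (if (((\w.(\p.w)) false) (let q = 1 in 7)) then (if true then (\r.((\s.r) true)) else ((if true then (\t.(\a.a)) else (\b.(\c.false))) ((\d.7) 5))) else (\e.e)) in ((((if true then (\f.6) else (\g.2)) (\h.6)) == (((\m.0) false) * (1 - 6))) && false))
step 4: [beta@0.0.0] (let x = (if ((\p.false) (let q = 1 in 7)) then (if true then (\r.((\s.r) true)) else ((if true then (\t.(\a.a)) else (\b.(\c.false))) ((\d.7) 5))) else (\e.e)) in ((((if true then (\f.6) else (\g.2)) (\h.6)) == (((\m.0) false) * (1 - 6))) && false))
step 5: [let@0.0.1] (let x = (if ((\p.false) 7) then (if true then (\r.((\s.r) true)) else ((if true then (\t.(\a.a)) else (\b.(\c.false))) ((\d.7) 5))) else (\e.e)) in ((((if true then (\f.6) else (\g.2)) (\h.6)) == (((\m.0) false) * (1 - 6))) && false))
step 6: [beta@0.0] (let x = (if false then (if true then (\r.((\s.r) true)) else ((if true then (\t.(\a.a)) else (\b.(\c.false))) ((\d.7) 5))) else (\e.e)) in ((((if true then (\f.6) else (\g.2)) (\h.6)) == (((\m.0) false) * (1 - 6))) && false))
step 7: [if@0] (let x = (\e.e) in ((((if true then (\f.6) else (\g.2)) (\h.6)) == (((\m.0) false) * (1 - 6))) && false))
step 8: [let@root] ((((if true then (\f.6) else (\g.2)) (\h.6)) == (((\m.0) false) * (1 - 6))) && false)
step 9: [if@0.0.0] ((((\f.6) (\h.6)) == (((\m.0) false) * (1 - 6))) && false)
step 10: [beta@0.0] ((6 == (((\m.0) false) * (1 - 6))) && false)
step 11: [beta@0.1.0] ((6 == (0 * (1 - 6))) && false)
step 12: [delta@0.1.1] ((6 == (0 * -5)) && false)
step 13: [delta@0.1] ((6 == 0) && false)
step 14: [delta@0] (false && false)
step 15: [delta@root] false

Answer: false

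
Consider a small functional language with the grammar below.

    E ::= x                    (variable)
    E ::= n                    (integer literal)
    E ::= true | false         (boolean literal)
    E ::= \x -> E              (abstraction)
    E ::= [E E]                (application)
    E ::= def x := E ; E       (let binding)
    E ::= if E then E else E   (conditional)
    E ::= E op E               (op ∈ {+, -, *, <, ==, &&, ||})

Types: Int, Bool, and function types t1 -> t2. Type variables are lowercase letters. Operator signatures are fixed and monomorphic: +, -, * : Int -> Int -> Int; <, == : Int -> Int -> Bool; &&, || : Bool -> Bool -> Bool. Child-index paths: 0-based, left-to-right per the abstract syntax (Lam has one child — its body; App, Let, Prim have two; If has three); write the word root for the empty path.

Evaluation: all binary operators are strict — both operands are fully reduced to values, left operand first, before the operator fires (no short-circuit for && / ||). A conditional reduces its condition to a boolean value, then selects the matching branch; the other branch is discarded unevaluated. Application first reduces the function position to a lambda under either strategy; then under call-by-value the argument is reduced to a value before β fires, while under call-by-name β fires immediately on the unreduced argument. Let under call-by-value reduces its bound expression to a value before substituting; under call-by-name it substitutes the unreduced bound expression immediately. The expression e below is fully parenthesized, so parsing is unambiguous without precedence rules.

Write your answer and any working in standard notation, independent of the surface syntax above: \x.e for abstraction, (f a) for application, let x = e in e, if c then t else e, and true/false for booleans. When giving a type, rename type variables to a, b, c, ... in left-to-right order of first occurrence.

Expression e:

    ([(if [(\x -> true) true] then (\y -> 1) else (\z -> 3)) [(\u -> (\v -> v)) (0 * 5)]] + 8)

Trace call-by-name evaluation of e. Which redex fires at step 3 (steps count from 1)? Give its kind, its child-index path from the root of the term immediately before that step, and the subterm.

Trace:
step 0: (((if ((\x.true) true) then (\y.1) else (\z.3)) ((\u.(\v.v)) (0 * 5))) + 8)
step 1: [beta@0.0.0] (((if true then (\y.1) else (\z.3)) ((\u.(\v.v)) (0 * 5))) + 8)
step 2: [if@0.0] (((\y.1) ((\u.(\v.v)) (0 * 5))) + 8)
step 3: [beta@0] (1 + 8)

Answer: beta at 0 : ((\y.1) ((\u.(\v.v)) (0 * 5)))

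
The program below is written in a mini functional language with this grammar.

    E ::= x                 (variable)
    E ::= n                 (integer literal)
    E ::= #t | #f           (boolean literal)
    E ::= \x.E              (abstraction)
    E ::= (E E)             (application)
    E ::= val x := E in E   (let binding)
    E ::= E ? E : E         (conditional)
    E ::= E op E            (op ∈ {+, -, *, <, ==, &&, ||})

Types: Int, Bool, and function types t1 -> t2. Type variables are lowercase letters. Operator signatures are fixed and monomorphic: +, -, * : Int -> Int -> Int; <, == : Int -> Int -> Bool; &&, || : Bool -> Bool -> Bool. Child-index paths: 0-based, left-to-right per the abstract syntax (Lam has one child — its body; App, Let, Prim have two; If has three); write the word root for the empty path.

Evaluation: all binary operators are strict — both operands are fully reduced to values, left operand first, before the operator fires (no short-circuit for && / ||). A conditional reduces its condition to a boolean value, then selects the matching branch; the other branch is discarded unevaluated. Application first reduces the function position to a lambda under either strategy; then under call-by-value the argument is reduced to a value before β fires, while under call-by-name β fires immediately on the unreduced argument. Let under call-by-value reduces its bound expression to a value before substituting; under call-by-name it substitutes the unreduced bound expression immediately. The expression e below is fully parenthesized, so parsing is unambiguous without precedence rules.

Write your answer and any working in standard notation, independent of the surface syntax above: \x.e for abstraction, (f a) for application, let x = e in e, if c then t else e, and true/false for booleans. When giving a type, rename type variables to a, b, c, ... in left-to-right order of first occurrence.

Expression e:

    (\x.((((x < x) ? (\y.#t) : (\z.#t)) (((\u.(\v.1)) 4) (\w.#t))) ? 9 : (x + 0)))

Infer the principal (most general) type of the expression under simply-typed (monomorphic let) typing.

Trace:
x : a
  unify a ~ Int
x : Int
  unify Int ~ Int
  unify Bool ~ Bool
\y._ : b -> Bool
\z._ : c -> Bool
  unify b -> Bool ~ c -> Bool
  unify b ~ c
  unify Bool ~ Bool
\v._ : e -> Int
\u._ : d -> e -> Int
  unify d -> e -> Int ~ Int -> f
  unify d ~ Int
  unify e -> Int ~ f
_ _ : e -> Int
\w._ : g -> Bool
  unify e -> Int ~ (g -> Bool) -> h
  unify e ~ g -> Bool
  unify Int ~ h
_ _ : Int
  unify c -> Bool ~ Int -> i
  unify c ~ Int
  unify Bool ~ i
_ _ : Bool
  unify Bool ~ Bool
x : Int
  unify Int ~ Int
  unify Int ~ Int
  unify Int ~ Int
\x._ : Int -> Int

Answer: Int -> Int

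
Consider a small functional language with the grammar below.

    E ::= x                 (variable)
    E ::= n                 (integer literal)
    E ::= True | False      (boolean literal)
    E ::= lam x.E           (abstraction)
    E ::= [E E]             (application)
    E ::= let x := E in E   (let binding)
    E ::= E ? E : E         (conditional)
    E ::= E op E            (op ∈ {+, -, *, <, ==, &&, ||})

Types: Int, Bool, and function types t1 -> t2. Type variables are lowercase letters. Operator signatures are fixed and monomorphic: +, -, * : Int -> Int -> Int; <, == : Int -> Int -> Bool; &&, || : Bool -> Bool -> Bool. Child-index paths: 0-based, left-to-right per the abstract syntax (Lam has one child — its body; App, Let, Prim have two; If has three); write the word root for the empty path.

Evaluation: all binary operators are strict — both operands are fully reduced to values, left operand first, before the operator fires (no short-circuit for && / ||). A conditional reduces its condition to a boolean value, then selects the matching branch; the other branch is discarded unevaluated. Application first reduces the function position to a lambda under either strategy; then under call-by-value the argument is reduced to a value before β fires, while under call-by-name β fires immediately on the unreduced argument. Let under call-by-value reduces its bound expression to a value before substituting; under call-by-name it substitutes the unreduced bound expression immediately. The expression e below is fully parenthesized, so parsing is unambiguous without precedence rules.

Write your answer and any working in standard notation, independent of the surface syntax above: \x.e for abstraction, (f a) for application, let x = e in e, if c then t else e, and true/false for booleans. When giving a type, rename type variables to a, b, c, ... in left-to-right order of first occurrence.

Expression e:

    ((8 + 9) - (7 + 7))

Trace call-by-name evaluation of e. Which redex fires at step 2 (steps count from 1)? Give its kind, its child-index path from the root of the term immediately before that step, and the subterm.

Derivation:
step 0: ((8 + 9) - (7 + 7))
step 1: [delta@0] (17 - (7 + 7))
step 2: [delta@1] (17 - 14)

Answer: delta at 1 : (7 + 7)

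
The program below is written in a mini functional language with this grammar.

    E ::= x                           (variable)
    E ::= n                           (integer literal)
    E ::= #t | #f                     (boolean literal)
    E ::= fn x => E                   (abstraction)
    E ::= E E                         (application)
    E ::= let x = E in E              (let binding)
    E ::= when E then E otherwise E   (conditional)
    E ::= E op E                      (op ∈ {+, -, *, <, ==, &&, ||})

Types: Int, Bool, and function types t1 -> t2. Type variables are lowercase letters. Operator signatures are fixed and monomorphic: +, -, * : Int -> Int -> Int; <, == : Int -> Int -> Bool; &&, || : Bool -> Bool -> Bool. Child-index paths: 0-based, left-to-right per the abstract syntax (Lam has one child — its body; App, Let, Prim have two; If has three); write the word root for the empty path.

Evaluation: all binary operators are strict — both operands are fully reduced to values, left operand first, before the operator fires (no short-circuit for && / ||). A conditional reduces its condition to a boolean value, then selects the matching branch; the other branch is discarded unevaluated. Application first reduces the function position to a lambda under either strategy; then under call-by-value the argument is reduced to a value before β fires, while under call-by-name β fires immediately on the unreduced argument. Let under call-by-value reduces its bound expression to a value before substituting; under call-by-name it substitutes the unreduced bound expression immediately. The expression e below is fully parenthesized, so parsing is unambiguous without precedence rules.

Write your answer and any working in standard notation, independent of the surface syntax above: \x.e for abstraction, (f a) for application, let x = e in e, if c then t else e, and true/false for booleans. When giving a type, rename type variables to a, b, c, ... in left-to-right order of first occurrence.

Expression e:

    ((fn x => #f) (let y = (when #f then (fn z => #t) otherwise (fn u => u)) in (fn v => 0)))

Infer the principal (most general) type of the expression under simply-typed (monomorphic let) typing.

Derivation:
\x._ : a -> Bool
  unify Bool ~ Bool
\z._ : b -> Bool
u : c
\u._ : c -> c
  unify b -> Bool ~ c -> c
  unify b ~ c
  unify Bool ~ c
let y : Bool -> Bool
\v._ : d -> Int
  unify a -> Bool ~ (d -> Int) -> e
  unify a ~ d -> Int
  unify Bool ~ e
_ _ : Bool

Answer: Bool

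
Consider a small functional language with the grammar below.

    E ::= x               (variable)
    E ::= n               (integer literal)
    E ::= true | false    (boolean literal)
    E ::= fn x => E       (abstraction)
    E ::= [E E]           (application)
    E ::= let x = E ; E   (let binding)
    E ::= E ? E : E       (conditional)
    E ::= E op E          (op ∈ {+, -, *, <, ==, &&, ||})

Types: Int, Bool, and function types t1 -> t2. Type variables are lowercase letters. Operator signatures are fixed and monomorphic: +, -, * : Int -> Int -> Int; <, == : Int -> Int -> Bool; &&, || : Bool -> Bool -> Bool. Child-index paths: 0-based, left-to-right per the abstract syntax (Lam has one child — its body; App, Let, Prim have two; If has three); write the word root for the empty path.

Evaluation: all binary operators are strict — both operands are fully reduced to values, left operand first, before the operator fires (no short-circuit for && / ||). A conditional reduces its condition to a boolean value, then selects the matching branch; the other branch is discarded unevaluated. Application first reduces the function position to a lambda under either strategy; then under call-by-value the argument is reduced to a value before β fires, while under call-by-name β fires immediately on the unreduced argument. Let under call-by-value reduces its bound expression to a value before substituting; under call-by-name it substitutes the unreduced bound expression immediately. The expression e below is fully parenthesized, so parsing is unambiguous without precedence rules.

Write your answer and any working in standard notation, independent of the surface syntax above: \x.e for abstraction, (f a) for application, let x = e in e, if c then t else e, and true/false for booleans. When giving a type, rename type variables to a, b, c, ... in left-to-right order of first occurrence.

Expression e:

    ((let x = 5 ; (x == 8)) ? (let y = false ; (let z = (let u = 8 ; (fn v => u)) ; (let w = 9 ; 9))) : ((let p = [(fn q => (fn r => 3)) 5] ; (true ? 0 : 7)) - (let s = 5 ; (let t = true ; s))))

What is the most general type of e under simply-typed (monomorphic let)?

Working:
let x : Int
x : Int
  unify Int ~ Int
  unify Int ~ Int
  unify Bool ~ Bool
let y : Bool
let u : Int
u : Int
\v._ : a -> Int
let z : a -> Int
let w : Int
\r._ : c -> Int
\q._ : b -> c -> Int
  unify b -> c -> Int ~ Int -> d
  unify b ~ Int
  unify c -> Int ~ d
_ _ : c -> Int
let p : c -> Int
  unify Bool ~ Bool
  unify Int ~ Int
  unify Int ~ Int
let s : Int
let t : Bool
s : Int
  unify Int ~ Int
  unify Int ~ Int

Answer: Int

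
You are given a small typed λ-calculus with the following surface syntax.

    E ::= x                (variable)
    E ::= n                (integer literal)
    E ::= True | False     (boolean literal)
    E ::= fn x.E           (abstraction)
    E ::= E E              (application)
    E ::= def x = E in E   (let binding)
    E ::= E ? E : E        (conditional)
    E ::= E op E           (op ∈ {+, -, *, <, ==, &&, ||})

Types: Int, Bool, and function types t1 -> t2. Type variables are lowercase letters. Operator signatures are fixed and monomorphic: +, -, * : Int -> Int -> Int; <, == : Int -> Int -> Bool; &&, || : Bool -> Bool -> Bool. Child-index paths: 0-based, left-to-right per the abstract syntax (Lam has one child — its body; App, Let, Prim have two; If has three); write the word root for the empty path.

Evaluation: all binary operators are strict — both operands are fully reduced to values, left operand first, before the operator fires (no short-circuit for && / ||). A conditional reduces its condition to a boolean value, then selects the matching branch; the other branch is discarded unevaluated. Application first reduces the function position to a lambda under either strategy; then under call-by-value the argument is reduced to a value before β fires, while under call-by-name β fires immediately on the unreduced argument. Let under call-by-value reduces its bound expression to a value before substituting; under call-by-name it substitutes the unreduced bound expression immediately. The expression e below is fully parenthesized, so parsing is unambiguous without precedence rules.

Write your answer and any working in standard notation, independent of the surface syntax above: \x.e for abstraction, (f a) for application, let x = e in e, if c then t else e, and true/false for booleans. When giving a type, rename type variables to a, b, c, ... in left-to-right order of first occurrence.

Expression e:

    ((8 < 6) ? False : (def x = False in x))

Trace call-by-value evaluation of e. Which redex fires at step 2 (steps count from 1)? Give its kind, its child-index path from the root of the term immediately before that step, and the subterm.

Answer: if at root : (if false then false else (let x = false in x))

Derivation:
step 0: (if (8 < 6) then false else (let x = false in x))
step 1: [delta@0] (if false then false else (let x = false in x))
step 2: [if@root] (let x = false in x)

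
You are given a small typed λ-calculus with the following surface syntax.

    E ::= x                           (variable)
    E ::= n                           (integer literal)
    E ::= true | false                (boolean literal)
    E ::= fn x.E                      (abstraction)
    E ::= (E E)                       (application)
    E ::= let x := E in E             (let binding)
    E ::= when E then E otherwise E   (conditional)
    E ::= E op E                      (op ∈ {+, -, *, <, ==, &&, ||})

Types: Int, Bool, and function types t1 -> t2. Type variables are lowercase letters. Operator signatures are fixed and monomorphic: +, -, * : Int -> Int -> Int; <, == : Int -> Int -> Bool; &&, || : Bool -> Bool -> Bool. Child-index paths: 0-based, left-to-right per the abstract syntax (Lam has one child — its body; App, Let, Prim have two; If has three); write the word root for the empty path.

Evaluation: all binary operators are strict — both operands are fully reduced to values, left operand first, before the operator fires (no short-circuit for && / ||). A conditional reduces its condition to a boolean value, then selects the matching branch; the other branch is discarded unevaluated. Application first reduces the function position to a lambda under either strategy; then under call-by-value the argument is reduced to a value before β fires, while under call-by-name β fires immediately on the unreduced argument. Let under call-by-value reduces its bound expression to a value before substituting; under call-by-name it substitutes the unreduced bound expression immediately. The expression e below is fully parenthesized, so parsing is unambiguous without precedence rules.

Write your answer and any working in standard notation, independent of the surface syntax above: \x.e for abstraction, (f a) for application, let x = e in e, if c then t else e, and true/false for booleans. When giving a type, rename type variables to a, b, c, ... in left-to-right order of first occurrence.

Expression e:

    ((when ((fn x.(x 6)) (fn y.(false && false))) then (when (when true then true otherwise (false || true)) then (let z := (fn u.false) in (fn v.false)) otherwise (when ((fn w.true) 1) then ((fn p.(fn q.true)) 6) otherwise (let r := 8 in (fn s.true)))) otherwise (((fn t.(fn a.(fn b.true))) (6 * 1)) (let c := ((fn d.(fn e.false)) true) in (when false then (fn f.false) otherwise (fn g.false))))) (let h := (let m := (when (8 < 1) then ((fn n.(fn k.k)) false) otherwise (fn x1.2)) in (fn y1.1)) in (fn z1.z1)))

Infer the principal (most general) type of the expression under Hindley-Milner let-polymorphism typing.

Answer: Bool

Working:
x : a
  unify a ~ Int -> b
_ _ : b
\x._ : (Int -> b) -> b
  unify Bool ~ Bool
  unify Bool ~ Bool
\y._ : c -> Bool
  unify (Int -> b) -> b ~ (c -> Bool) -> d
  unify Int -> b ~ c -> Bool
  unify Int ~ c
  unify b ~ Bool
  unify Bool ~ d
_ _ : Bool
  unify Bool ~ Bool
  unify Bool ~ Bool
  unify Bool ~ Bool
  unify Bool ~ Bool
  unify Bool ~ Bool
  unify Bool ~ Bool
\u._ : e -> Bool
let z : forall. e -> Bool
\v._ : f -> Bool
\w._ : g -> Bool
  unify g -> Bool ~ Int -> h
  unify g ~ Int
  unify Bool ~ h
_ _ : Bool
  unify Bool ~ Bool
\q._ : j -> Bool
\p._ : i -> j -> Bool
  unify i -> j -> Bool ~ Int -> k
  unify i ~ Int
  unify j -> Bool ~ k
_ _ : j -> Bool
let r : Int
\s._ : l -> Bool
  unify j -> Bool ~ l -> Bool
  unify j ~ l
  unify Bool ~ Bool
  unify f -> Bool ~ l -> Bool
  unify f ~ l
  unify Bool ~ Bool
\b._ : o -> Bool
\a._ : n -> o -> Bool
\t._ : m -> n -> o -> Bool
  unify Int ~ Int
  unify Int ~ Int
  unify m -> n -> o -> Bool ~ Int -> p
  unify m ~ Int
  unify n -> o -> Bool ~ p
_ _ : n -> o -> Bool
\e._ : r -> Bool
\d._ : q -> r -> Bool
  unify q -> r -> Bool ~ Bool -> s
  unify q ~ Bool
  unify r -> Bool ~ s
_ _ : r -> Bool
let c : forall. r -> Bool
  unify Bool ~ Bool
\f._ : t -> Bool
\g._ : u -> Bool
  unify t -> Bool ~ u -> Bool
  unify t ~ u
  unify Bool ~ Bool
  unify n -> o -> Bool ~ (u -> Bool) -> v
  unify n ~ u -> Bool
  unify o -> Bool ~ v
_ _ : o -> Bool
  unify l -> Bool ~ o -> Bool
  unify l ~ o
  unify Bool ~ Bool
  unify Int ~ Int
  unify Int ~ Int
  unify Bool ~ Bool
k : x
\k._ : x -> x
\n._ : w -> x -> x
  unify w -> x -> x ~ Bool -> y
  unify w ~ Bool
  unify x -> x ~ y
_ _ : x -> x
\x1._ : z -> Int
  unify x -> x ~ z -> Int
  unify x ~ z
  unify z ~ Int
let m : Int -> Int
\y1._ : t26 -> Int
let h : forall. t26 -> Int
z1 : t27
\z1._ : t27 -> t27
  unify o -> Bool ~ (t27 -> t27) -> t28
  unify o ~ t27 -> t27
  unify Bool ~ t28
_ _ : Bool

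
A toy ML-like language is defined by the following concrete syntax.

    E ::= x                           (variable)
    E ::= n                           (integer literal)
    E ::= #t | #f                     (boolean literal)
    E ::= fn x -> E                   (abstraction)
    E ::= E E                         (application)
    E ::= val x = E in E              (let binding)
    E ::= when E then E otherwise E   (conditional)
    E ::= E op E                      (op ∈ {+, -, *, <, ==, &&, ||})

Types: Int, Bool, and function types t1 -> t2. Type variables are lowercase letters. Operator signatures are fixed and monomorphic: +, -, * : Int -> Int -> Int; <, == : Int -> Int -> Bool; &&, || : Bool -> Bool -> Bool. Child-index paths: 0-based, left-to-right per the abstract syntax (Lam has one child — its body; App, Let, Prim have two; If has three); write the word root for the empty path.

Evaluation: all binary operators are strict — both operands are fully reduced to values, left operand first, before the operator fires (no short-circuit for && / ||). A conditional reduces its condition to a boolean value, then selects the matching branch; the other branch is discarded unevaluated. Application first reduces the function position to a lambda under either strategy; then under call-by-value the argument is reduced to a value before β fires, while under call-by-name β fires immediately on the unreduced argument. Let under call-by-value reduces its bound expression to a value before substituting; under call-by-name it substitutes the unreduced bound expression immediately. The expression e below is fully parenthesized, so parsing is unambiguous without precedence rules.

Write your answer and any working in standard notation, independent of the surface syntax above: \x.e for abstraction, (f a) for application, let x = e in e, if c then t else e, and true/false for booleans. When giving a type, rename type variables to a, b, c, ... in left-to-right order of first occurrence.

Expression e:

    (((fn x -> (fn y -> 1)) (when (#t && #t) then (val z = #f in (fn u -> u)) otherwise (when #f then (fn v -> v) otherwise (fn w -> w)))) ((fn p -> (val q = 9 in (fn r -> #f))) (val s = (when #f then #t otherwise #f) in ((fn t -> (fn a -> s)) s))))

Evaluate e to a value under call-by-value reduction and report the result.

Trace:
step 0: (((\x.(\y.1)) (if (true && true) then (let z = false in (\u.u)) else (if false then (\v.v) else (\w.w)))) ((\p.(let q = 9 in (\r.false))) (let s = (if false then true else false) in ((\t.(\a.s)) s))))
step 1: [delta@0.1.0] (((\x.(\y.1)) (if true then (let z = false in (\u.u)) else (if false then (\v.v) else (\w.w)))) ((\p.(let q = 9 in (\r.false))) (let s = (if false then true else false) in ((\t.(\a.s)) s))))
step 2: [if@0.1] (((\x.(\y.1)) (let z = false in (\u.u))) ((\p.(let q = 9 in (\r.false))) (let s = (if false then true else false) in ((\t.(\a.s)) s))))
step 3: [let@0.1] (((\x.(\y.1)) (\u.u)) ((\p.(let q = 9 in (\r.false))) (let s = (if false then true else false) in ((\t.(\a.s)) s))))
step 4: [beta@0] ((\y.1) ((\p.(let q = 9 in (\r.false))) (let s = (if false then true else false) in ((\t.(\a.s)) s))))
step 5: [if@1.1.0] ((\y.1) ((\p.(let q = 9 in (\r.false))) (let s = false in ((\t.(\a.s)) s))))
step 6: [let@1.1] ((\y.1) ((\p.(let q = 9 in (\r.false))) ((\t.(\a.false)) false)))
step 7: [beta@1.1] ((\y.1) ((\p.(let q = 9 in (\r.false))) (\a.false)))
step 8: [beta@1] ((\y.1) (let q = 9 in (\r.false)))
step 9: [let@1] ((\y.1) (\r.false))
step 10: [beta@root] 1

Answer: 1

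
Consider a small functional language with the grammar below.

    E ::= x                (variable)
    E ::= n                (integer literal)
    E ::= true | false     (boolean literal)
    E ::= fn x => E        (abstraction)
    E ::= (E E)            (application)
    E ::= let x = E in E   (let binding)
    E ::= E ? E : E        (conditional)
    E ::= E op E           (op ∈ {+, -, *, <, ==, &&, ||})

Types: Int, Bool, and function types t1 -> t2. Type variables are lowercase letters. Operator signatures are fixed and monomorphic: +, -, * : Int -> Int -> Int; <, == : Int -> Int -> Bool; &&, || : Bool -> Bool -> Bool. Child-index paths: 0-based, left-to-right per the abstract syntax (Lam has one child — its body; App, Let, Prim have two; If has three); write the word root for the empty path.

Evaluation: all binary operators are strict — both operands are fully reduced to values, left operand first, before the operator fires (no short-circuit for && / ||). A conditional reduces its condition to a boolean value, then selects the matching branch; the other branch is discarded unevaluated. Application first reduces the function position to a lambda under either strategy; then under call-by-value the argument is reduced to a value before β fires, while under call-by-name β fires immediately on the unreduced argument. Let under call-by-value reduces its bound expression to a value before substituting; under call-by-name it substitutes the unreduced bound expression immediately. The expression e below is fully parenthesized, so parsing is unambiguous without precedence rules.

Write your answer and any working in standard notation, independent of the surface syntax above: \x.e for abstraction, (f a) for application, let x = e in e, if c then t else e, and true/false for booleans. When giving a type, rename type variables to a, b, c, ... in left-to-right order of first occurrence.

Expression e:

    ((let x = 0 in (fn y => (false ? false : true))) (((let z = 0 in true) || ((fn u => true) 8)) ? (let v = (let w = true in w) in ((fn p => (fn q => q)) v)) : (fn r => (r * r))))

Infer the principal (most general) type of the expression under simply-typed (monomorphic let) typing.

Answer: Bool

Derivation:
let x : Int
  unify Bool ~ Bool
  unify Bool ~ Bool
\y._ : a -> Bool
let z : Int
  unify Bool ~ Bool
\u._ : b -> Bool
  unify b -> Bool ~ Int -> c
  unify b ~ Int
  unify Bool ~ c
_ _ : Bool
  unify Bool ~ Bool
  unify Bool ~ Bool
let w : Bool
w : Bool
let v : Bool
q : e
\q._ : e -> e
\p._ : d -> e -> e
v : Bool
  unify d -> e -> e ~ Bool -> f
  unify d ~ Bool
  unify e -> e ~ f
_ _ : e -> e
r : g
  unify g ~ Int
r : Int
  unify Int ~ Int
\r._ : Int -> Int
  unify e -> e ~ Int -> Int
  unify e ~ Int
  unify Int ~ Int
  unify a -> Bool ~ (Int -> Int) -> h
  unify a ~ Int -> Int
  unify Bool ~ h
_ _ : Bool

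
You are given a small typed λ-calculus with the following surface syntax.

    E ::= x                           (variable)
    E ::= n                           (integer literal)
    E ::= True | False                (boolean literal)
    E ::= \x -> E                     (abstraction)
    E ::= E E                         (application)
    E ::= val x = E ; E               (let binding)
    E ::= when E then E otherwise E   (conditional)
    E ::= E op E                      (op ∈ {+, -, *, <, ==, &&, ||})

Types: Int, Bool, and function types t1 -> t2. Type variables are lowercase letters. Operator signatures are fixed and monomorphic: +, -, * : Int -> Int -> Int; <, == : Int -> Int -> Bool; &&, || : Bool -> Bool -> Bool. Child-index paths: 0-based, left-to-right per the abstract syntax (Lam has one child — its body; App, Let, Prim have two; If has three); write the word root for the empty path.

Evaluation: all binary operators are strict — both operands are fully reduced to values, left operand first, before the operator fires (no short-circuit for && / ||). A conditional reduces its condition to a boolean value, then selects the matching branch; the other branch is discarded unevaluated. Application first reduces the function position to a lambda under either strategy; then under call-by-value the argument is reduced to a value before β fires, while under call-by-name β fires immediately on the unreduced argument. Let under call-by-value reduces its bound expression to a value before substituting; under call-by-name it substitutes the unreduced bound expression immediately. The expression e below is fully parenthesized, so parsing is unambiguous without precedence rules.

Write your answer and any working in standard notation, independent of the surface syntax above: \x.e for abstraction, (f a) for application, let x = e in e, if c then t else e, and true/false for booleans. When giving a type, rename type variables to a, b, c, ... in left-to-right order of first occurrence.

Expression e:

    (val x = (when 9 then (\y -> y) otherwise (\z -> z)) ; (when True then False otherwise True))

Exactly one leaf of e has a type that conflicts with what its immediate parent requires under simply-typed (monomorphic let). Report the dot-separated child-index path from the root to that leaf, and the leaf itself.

Answer: 0.0 : 9

Working:
  unify Int ~ Bool
  FAIL: mismatch Int ~ Bool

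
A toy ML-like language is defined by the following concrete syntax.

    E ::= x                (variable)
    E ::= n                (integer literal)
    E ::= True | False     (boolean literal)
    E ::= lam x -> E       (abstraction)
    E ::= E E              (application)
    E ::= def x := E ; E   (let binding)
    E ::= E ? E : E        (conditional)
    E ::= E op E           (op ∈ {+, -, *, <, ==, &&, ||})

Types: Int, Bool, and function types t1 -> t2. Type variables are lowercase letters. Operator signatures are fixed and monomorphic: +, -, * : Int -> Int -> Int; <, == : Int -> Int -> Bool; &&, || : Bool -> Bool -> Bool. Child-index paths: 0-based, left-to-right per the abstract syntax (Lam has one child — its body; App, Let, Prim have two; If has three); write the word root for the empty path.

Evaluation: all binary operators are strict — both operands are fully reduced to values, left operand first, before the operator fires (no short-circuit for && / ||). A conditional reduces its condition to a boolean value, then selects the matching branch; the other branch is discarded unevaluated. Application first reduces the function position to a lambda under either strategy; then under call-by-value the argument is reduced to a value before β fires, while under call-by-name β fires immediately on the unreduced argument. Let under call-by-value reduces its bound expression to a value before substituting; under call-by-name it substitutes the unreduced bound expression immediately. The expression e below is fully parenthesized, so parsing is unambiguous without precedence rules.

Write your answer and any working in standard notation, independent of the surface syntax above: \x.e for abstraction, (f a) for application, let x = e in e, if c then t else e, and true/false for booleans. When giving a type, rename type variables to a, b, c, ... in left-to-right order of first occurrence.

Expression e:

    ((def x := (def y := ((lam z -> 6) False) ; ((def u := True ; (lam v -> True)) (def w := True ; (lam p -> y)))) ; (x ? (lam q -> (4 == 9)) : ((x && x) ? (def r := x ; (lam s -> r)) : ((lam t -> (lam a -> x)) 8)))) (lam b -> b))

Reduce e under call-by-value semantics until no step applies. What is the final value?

Trace:
step 0: ((let x = (let y = ((\z.6) false) in ((let u = true in (\v.true)) (let w = true in (\p.y)))) in (if x then (\q.(4 == 9)) else (if (x && x) then (let r = x in (\s.r)) else ((\t.(\a.x)) 8)))) (\b.b))
step 1: [beta@0.0.0] ((let x = (let y = 6 in ((let u = true in (\v.true)) (let w = true in (\p.y)))) in (if x then (\q.(4 == 9)) else (if (x && x) then (let r = x in (\s.r)) else ((\t.(\a.x)) 8)))) (\b.b))
step 2: [let@0.0] ((let x = ((let u = true in (\v.true)) (let w = true in (\p.6))) in (if x then (\q.(4 == 9)) else (if (x && x) then (let r = x in (\s.r)) else ((\t.(\a.x)) 8)))) (\b.b))
step 3: [let@0.0.0] ((let x = ((\v.true) (let w = true in (\p.6))) in (if x then (\q.(4 == 9)) else (if (x && x) then (let r = x in (\s.r)) else ((\t.(\a.x)) 8)))) (\b.b))
step 4: [let@0.0.1] ((let x = ((\v.true) (\p.6)) in (if x then (\q.(4 == 9)) else (if (x && x) then (let r = x in (\s.r)) else ((\t.(\a.x)) 8)))) (\b.b))
step 5: [beta@0.0] ((let x = true in (if x then (\q.(4 == 9)) else (if (x && x) then (let r = x in (\s.r)) else ((\t.(\a.x)) 8)))) (\b.b))
step 6: [let@0] ((if true then (\q.(4 == 9)) else (if (true && true) then (let r = true in (\s.r)) else ((\t.(\a.true)) 8))) (\b.b))
step 7: [if@0] ((\q.(4 == 9)) (\b.b))
step 8: [beta@root] (4 == 9)
step 9: [delta@root] false

Answer: false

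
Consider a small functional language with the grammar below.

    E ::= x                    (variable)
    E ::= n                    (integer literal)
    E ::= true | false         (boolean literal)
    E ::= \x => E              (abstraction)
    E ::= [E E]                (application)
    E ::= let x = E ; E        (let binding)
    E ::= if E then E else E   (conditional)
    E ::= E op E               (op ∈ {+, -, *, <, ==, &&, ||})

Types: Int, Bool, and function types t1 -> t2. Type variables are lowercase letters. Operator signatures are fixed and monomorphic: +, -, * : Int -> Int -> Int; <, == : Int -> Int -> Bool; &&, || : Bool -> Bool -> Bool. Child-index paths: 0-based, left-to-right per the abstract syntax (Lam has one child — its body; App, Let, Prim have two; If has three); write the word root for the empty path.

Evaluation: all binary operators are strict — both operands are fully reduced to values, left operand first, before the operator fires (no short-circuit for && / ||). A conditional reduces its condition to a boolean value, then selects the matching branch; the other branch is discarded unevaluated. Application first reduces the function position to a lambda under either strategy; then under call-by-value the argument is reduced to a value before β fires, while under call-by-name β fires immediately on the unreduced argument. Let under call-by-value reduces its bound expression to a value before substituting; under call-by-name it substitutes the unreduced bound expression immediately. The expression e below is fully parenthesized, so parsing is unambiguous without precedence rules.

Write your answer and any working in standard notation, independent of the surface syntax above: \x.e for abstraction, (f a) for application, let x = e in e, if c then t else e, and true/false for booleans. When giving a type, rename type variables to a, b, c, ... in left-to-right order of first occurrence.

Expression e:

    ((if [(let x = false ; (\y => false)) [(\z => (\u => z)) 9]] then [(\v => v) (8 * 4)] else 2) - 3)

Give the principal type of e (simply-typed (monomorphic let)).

Derivation:
let x : Bool
\y._ : a -> Bool
z : b
\u._ : c -> b
\z._ : b -> c -> b
  unify b -> c -> b ~ Int -> d
  unify b ~ Int
  unify c -> Int ~ d
_ _ : c -> Int
  unify a -> Bool ~ (c -> Int) -> e
  unify a ~ c -> Int
  unify Bool ~ e
_ _ : Bool
  unify Bool ~ Bool
v : f
\v._ : f -> f
  unify Int ~ Int
  unify Int ~ Int
  unify f -> f ~ Int -> g
  unify f ~ Int
  unify Int ~ g
_ _ : Int
  unify Int ~ Int
  unify Int ~ Int
  unify Int ~ Int

Answer: Int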